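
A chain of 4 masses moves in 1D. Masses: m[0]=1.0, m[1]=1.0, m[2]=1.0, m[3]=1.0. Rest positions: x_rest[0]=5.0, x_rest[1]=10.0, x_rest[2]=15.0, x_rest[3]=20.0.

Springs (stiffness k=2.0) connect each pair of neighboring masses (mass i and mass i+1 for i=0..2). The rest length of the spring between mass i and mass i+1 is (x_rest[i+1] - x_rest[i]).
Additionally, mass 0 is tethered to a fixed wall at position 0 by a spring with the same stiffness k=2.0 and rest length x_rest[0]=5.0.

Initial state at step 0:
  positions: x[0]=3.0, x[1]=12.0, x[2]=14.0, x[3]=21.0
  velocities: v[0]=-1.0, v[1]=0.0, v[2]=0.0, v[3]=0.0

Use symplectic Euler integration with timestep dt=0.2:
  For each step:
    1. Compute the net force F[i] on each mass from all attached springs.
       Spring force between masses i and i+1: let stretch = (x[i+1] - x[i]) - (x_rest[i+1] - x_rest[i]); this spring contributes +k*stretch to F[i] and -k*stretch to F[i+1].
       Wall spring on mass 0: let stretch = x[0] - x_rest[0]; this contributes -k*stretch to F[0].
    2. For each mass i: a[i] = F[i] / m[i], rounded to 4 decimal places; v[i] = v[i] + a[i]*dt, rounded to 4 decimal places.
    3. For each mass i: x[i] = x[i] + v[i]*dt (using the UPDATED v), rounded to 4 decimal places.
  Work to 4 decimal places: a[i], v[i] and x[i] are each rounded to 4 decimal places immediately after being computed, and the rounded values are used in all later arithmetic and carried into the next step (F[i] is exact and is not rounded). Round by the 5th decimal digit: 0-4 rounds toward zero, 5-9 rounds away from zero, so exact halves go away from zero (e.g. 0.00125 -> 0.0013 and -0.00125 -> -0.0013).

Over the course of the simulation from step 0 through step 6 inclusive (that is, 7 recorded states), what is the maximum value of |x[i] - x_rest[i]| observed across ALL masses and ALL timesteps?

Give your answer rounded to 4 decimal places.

Step 0: x=[3.0000 12.0000 14.0000 21.0000] v=[-1.0000 0.0000 0.0000 0.0000]
Step 1: x=[3.2800 11.4400 14.4000 20.8400] v=[1.4000 -2.8000 2.0000 -0.8000]
Step 2: x=[3.9504 10.4640 15.0784 20.5648] v=[3.3520 -4.8800 3.3920 -1.3760]
Step 3: x=[4.8259 9.3361 15.8266 20.2507] v=[4.3773 -5.6397 3.7408 -1.5706]
Step 4: x=[5.6761 8.3666 16.4094 19.9827] v=[4.2510 -4.8476 2.9142 -1.3402]
Step 5: x=[6.2875 7.8253 16.6347 19.8288] v=[3.0568 -2.7067 1.1264 -0.7695]
Step 6: x=[6.5189 7.8657 16.4108 19.8194] v=[1.1569 0.2019 -1.1197 -0.0471]
Max displacement = 2.1747

Answer: 2.1747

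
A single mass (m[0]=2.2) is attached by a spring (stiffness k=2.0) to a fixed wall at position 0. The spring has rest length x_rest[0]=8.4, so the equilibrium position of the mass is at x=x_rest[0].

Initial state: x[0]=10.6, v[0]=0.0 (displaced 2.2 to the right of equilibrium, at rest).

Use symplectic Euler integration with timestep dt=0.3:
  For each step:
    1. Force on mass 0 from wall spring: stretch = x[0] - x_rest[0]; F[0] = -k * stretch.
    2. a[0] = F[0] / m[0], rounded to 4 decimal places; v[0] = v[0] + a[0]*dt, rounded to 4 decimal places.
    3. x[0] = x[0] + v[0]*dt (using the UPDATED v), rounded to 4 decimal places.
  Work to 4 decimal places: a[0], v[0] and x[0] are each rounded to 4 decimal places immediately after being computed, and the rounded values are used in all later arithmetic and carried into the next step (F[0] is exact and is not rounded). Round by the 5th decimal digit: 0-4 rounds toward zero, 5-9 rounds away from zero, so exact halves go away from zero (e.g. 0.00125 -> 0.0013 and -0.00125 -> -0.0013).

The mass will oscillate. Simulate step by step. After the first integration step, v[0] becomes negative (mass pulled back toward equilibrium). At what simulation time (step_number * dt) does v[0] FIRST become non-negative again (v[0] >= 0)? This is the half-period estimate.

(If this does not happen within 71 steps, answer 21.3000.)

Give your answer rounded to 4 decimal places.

Step 0: x=[10.6000] v=[0.0000]
Step 1: x=[10.4200] v=[-0.6000]
Step 2: x=[10.0747] v=[-1.1509]
Step 3: x=[9.5924] v=[-1.6077]
Step 4: x=[9.0125] v=[-1.9329]
Step 5: x=[8.3825] v=[-2.0999]
Step 6: x=[7.7540] v=[-2.0951]
Step 7: x=[7.1783] v=[-1.9189]
Step 8: x=[6.7026] v=[-1.5857]
Step 9: x=[6.3658] v=[-1.1228]
Step 10: x=[6.1954] v=[-0.5680]
Step 11: x=[6.2054] v=[0.0333]
First v>=0 after going negative at step 11, time=3.3000

Answer: 3.3000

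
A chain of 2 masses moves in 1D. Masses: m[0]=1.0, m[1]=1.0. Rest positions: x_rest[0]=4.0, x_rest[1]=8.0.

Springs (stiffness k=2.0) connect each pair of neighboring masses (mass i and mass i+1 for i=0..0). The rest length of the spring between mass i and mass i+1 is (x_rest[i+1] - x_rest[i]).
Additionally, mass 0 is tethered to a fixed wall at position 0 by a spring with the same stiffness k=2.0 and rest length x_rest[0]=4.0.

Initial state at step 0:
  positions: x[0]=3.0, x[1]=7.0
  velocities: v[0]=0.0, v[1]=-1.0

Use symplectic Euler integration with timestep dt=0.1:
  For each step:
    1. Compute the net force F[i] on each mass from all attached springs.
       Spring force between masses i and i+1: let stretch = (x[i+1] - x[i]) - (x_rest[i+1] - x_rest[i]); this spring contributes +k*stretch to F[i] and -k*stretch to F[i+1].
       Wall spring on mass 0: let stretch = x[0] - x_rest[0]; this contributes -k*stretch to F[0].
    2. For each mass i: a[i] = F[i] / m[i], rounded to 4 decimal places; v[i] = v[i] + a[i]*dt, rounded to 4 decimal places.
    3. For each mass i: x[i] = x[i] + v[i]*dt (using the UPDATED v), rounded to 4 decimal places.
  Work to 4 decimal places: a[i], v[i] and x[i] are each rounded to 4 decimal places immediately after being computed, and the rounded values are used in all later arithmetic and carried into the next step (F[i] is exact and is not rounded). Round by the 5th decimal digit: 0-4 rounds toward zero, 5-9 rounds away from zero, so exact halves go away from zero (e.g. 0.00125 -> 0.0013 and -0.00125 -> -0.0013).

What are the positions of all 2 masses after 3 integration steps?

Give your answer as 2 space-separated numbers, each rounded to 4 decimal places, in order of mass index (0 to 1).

Answer: 3.1082 6.7099

Derivation:
Step 0: x=[3.0000 7.0000] v=[0.0000 -1.0000]
Step 1: x=[3.0200 6.9000] v=[0.2000 -1.0000]
Step 2: x=[3.0572 6.8024] v=[0.3720 -0.9760]
Step 3: x=[3.1082 6.7099] v=[0.5096 -0.9250]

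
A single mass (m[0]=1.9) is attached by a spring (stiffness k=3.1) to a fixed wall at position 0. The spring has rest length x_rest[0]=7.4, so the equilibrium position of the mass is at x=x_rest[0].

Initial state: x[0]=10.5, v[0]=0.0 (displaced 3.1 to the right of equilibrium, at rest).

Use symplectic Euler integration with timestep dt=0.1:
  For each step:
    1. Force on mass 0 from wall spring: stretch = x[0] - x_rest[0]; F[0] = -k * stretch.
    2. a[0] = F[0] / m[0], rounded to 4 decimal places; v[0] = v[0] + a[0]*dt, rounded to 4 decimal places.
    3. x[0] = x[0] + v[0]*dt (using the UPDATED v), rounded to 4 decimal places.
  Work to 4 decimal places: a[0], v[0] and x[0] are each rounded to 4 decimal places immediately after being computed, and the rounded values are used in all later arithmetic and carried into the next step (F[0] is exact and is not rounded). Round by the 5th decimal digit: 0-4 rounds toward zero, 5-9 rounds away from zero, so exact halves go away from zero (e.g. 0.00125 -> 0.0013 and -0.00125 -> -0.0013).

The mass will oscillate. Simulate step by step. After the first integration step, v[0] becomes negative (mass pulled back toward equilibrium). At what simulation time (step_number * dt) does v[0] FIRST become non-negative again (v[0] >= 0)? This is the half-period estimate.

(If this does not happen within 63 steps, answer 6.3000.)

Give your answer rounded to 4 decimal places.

Answer: 2.5000

Derivation:
Step 0: x=[10.5000] v=[0.0000]
Step 1: x=[10.4494] v=[-0.5058]
Step 2: x=[10.3491] v=[-1.0033]
Step 3: x=[10.2007] v=[-1.4845]
Step 4: x=[10.0066] v=[-1.9415]
Step 5: x=[9.7699] v=[-2.3668]
Step 6: x=[9.4946] v=[-2.7535]
Step 7: x=[9.1851] v=[-3.0953]
Step 8: x=[8.8464] v=[-3.3866]
Step 9: x=[8.4841] v=[-3.6226]
Step 10: x=[8.1042] v=[-3.7995]
Step 11: x=[7.7128] v=[-3.9144]
Step 12: x=[7.3163] v=[-3.9654]
Step 13: x=[6.9211] v=[-3.9517]
Step 14: x=[6.5337] v=[-3.8736]
Step 15: x=[6.1605] v=[-3.7323]
Step 16: x=[5.8075] v=[-3.5301]
Step 17: x=[5.4805] v=[-3.2703]
Step 18: x=[5.1848] v=[-2.9571]
Step 19: x=[4.9252] v=[-2.5957]
Step 20: x=[4.7060] v=[-2.1919]
Step 21: x=[4.5308] v=[-1.7524]
Step 22: x=[4.4024] v=[-1.2843]
Step 23: x=[4.3229] v=[-0.7952]
Step 24: x=[4.2936] v=[-0.2932]
Step 25: x=[4.3150] v=[0.2136]
First v>=0 after going negative at step 25, time=2.5000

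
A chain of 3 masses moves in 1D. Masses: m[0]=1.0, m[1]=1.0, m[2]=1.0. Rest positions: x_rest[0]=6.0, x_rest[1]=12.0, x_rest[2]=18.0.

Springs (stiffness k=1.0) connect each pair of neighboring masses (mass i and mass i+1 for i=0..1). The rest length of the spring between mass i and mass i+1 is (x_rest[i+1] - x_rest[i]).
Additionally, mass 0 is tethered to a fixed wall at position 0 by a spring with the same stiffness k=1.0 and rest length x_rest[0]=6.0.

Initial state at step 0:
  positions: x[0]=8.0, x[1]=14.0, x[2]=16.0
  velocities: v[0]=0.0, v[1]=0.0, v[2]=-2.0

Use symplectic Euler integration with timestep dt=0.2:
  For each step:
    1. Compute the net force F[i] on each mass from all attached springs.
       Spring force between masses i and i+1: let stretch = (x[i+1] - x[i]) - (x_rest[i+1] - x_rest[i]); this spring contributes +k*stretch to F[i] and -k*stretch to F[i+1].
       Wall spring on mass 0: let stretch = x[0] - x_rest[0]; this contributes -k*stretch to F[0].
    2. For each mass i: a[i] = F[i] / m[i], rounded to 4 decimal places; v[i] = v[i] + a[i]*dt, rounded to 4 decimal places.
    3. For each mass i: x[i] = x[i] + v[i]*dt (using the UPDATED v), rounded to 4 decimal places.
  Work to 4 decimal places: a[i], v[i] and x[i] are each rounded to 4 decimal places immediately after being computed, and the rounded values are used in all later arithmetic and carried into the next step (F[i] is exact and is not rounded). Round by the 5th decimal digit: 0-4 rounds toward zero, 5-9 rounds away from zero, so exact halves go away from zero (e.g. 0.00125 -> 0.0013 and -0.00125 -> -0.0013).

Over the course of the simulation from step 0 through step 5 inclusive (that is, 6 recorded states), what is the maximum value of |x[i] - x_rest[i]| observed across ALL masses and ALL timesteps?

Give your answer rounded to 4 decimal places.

Answer: 2.3168

Derivation:
Step 0: x=[8.0000 14.0000 16.0000] v=[0.0000 0.0000 -2.0000]
Step 1: x=[7.9200 13.8400 15.7600] v=[-0.4000 -0.8000 -1.2000]
Step 2: x=[7.7600 13.5200 15.6832] v=[-0.8000 -1.6000 -0.3840]
Step 3: x=[7.5200 13.0561 15.7599] v=[-1.2000 -2.3194 0.3834]
Step 4: x=[7.2006 12.4789 15.9684] v=[-1.5968 -2.8859 1.0426]
Step 5: x=[6.8043 11.8302 16.2773] v=[-1.9813 -3.2437 1.5447]
Max displacement = 2.3168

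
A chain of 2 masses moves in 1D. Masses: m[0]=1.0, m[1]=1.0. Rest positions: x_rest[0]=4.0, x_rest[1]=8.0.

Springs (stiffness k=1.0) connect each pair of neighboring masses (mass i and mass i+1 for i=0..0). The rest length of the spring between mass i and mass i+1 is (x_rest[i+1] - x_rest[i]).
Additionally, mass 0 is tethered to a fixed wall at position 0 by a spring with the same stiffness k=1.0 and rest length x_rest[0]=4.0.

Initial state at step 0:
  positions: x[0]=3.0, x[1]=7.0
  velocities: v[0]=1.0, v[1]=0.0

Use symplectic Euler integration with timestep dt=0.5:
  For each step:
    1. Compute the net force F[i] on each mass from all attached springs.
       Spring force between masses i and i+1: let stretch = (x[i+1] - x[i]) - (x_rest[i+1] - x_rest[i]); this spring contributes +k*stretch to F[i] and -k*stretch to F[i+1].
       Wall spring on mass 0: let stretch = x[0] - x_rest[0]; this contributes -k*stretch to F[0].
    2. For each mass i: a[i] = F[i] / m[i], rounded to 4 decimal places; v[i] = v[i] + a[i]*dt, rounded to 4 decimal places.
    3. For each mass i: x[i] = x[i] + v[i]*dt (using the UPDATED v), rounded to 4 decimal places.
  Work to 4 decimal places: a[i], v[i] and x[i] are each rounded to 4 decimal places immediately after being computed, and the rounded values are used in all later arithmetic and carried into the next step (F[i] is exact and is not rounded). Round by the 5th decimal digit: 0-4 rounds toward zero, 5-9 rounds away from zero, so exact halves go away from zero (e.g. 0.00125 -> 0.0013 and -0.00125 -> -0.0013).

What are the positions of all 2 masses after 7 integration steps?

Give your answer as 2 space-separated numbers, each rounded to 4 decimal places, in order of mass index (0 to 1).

Answer: 4.3598 9.7363

Derivation:
Step 0: x=[3.0000 7.0000] v=[1.0000 0.0000]
Step 1: x=[3.7500 7.0000] v=[1.5000 0.0000]
Step 2: x=[4.3750 7.1875] v=[1.2500 0.3750]
Step 3: x=[4.6094 7.6719] v=[0.4688 0.9688]
Step 4: x=[4.4571 8.3907] v=[-0.3047 1.4376]
Step 5: x=[4.1739 9.1261] v=[-0.5665 1.4708]
Step 6: x=[4.0852 9.6235] v=[-0.1774 0.9947]
Step 7: x=[4.3598 9.7363] v=[0.5492 0.2256]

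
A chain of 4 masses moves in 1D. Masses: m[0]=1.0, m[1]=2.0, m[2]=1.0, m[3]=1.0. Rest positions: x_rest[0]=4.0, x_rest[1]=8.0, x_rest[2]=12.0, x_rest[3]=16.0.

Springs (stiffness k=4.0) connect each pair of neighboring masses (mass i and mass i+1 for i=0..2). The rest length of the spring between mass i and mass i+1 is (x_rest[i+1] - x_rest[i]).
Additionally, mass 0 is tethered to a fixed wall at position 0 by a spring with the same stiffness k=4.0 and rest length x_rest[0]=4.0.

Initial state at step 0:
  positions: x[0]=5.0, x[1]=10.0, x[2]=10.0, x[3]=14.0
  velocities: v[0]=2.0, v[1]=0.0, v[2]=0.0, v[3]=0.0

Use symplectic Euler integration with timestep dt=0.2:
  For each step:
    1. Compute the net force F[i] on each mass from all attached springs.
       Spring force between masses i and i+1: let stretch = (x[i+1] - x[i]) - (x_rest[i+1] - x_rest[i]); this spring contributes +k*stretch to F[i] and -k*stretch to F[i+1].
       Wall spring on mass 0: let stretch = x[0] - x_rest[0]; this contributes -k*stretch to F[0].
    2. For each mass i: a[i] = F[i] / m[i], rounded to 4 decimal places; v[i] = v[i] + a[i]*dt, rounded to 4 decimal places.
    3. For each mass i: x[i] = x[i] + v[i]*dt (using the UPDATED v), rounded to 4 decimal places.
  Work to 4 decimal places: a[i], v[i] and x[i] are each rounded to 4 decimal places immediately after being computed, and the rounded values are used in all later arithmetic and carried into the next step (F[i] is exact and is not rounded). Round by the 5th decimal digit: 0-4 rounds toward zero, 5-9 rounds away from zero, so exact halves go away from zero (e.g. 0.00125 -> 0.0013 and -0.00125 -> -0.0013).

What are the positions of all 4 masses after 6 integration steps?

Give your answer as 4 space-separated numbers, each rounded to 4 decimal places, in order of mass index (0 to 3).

Answer: 2.9479 7.1512 12.7138 17.3568

Derivation:
Step 0: x=[5.0000 10.0000 10.0000 14.0000] v=[2.0000 0.0000 0.0000 0.0000]
Step 1: x=[5.4000 9.6000 10.6400 14.0000] v=[2.0000 -2.0000 3.2000 0.0000]
Step 2: x=[5.6080 8.9472 11.6512 14.1024] v=[1.0400 -3.2640 5.0560 0.5120]
Step 3: x=[5.4530 8.2436 12.6220 14.4526] v=[-0.7750 -3.5181 4.8538 1.7510]
Step 4: x=[4.8720 7.6670 13.1851 15.1499] v=[-2.9049 -2.8830 2.8156 3.4865]
Step 5: x=[3.9587 7.3082 13.1797 16.1728] v=[-4.5665 -1.7938 -0.0270 5.1147]
Step 6: x=[2.9479 7.1512 12.7138 17.3568] v=[-5.0539 -0.7850 -2.3297 5.9202]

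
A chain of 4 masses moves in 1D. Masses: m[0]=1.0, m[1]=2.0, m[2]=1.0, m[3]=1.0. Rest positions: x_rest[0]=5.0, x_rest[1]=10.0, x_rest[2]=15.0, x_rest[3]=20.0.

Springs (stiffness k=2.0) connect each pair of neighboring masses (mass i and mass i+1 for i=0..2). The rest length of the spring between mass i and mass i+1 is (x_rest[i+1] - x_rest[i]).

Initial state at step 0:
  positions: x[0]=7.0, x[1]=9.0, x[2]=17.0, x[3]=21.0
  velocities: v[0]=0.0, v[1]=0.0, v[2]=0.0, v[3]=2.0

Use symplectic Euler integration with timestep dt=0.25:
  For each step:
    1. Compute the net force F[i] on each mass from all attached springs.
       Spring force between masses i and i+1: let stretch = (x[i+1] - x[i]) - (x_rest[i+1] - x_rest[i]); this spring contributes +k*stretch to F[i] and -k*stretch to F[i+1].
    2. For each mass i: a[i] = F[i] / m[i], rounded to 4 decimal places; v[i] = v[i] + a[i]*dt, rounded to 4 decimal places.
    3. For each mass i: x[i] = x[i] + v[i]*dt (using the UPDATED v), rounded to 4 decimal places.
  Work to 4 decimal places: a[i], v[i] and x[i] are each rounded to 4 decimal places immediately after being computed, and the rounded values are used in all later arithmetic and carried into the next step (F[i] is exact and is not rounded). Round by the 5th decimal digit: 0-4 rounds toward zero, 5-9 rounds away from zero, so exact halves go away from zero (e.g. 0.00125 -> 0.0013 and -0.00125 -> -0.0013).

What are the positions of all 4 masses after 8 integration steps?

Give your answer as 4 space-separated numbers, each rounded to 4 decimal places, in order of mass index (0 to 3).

Answer: 4.8637 11.7012 18.0357 20.6986

Derivation:
Step 0: x=[7.0000 9.0000 17.0000 21.0000] v=[0.0000 0.0000 0.0000 2.0000]
Step 1: x=[6.6250 9.3750 16.5000 21.6250] v=[-1.5000 1.5000 -2.0000 2.5000]
Step 2: x=[5.9688 10.0235 15.7500 22.2344] v=[-2.6250 2.5938 -3.0000 2.4375]
Step 3: x=[5.1944 10.7765 15.0947 22.6582] v=[-3.0977 3.0118 -2.6211 1.6953]
Step 4: x=[4.4927 11.4505 14.8451 22.7616] v=[-2.8067 2.6958 -0.9985 0.4136]
Step 5: x=[4.0358 11.9018 15.1607 22.5004] v=[-1.8278 1.8050 1.2625 -1.0447]
Step 6: x=[3.9371 12.0651 15.9864 21.9468] v=[-0.3948 0.6532 3.3029 -2.2146]
Step 7: x=[4.2294 11.9655 17.0670 21.2731] v=[1.1692 -0.3985 4.3225 -2.6948]
Step 8: x=[4.8637 11.7012 18.0357 20.6986] v=[2.5373 -1.0572 3.8748 -2.2979]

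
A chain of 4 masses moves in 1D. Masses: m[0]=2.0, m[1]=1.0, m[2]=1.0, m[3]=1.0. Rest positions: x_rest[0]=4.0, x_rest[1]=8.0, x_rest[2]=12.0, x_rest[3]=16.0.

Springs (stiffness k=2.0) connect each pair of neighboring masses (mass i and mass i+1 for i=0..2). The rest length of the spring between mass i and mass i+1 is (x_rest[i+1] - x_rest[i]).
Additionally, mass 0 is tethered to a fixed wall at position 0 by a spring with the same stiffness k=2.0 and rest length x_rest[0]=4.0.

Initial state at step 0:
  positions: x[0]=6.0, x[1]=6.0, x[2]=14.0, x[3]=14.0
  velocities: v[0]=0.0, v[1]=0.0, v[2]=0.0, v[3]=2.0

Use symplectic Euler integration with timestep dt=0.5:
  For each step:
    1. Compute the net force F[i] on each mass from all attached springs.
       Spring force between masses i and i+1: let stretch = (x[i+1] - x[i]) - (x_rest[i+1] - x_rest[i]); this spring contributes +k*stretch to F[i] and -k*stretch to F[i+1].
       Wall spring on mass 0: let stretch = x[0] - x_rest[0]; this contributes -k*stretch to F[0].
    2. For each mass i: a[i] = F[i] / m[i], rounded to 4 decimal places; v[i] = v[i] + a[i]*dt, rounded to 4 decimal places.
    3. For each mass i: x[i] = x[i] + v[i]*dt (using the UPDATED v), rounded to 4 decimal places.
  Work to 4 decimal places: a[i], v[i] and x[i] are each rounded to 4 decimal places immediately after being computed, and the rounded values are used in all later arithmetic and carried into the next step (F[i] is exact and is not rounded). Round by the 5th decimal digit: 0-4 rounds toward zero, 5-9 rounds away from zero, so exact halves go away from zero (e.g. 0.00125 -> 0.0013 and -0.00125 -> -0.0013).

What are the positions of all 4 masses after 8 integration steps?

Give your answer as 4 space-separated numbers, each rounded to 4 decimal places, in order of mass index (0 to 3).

Answer: 6.2843 6.9429 16.0030 15.4249

Derivation:
Step 0: x=[6.0000 6.0000 14.0000 14.0000] v=[0.0000 0.0000 0.0000 2.0000]
Step 1: x=[4.5000 10.0000 10.0000 17.0000] v=[-3.0000 8.0000 -8.0000 6.0000]
Step 2: x=[3.2500 11.2500 9.5000 18.5000] v=[-2.5000 2.5000 -1.0000 3.0000]
Step 3: x=[3.1875 7.6250 14.3750 17.5000] v=[-0.1250 -7.2500 9.7500 -2.0000]
Step 4: x=[3.4375 5.1563 17.4375 16.9375] v=[0.5000 -4.9375 6.1250 -1.1250]
Step 5: x=[3.2578 7.9688 14.1094 18.6250] v=[-0.3594 5.6249 -6.6562 3.3750]
Step 6: x=[3.4414 11.4961 9.9688 20.0547] v=[0.3672 7.0545 -8.2812 2.8594]
Step 7: x=[4.7784 10.2324 11.6348 18.4415] v=[2.6739 -2.5275 3.3320 -3.2265]
Step 8: x=[6.2843 6.9429 16.0030 15.4249] v=[3.0117 -6.5791 8.7363 -6.0332]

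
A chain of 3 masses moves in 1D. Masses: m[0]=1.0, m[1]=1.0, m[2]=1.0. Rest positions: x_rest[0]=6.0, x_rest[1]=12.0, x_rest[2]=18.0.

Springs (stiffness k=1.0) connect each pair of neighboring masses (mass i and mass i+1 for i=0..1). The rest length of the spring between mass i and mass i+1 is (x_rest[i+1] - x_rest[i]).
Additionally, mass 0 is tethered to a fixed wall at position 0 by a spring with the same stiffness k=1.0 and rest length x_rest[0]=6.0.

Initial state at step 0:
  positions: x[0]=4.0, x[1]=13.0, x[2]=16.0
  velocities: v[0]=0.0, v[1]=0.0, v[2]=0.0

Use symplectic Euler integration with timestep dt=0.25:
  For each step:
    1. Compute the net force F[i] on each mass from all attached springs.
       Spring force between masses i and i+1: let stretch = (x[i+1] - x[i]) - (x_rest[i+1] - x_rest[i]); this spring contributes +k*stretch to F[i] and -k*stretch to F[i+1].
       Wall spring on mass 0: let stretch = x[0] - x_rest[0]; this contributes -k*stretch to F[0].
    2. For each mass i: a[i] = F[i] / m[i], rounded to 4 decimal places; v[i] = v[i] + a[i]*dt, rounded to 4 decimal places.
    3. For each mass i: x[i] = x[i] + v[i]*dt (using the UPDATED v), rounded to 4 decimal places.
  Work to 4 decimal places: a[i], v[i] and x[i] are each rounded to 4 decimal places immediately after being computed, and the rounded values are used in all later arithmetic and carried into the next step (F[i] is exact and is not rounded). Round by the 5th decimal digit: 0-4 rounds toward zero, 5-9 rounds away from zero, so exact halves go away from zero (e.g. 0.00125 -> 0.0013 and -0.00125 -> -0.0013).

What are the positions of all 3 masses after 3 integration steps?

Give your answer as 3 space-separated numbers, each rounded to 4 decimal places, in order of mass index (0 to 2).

Answer: 5.5752 11.1247 16.9564

Derivation:
Step 0: x=[4.0000 13.0000 16.0000] v=[0.0000 0.0000 0.0000]
Step 1: x=[4.3125 12.6250 16.1875] v=[1.2500 -1.5000 0.7500]
Step 2: x=[4.8750 11.9531 16.5274] v=[2.2500 -2.6875 1.3594]
Step 3: x=[5.5752 11.1247 16.9564] v=[2.8008 -3.3135 1.7158]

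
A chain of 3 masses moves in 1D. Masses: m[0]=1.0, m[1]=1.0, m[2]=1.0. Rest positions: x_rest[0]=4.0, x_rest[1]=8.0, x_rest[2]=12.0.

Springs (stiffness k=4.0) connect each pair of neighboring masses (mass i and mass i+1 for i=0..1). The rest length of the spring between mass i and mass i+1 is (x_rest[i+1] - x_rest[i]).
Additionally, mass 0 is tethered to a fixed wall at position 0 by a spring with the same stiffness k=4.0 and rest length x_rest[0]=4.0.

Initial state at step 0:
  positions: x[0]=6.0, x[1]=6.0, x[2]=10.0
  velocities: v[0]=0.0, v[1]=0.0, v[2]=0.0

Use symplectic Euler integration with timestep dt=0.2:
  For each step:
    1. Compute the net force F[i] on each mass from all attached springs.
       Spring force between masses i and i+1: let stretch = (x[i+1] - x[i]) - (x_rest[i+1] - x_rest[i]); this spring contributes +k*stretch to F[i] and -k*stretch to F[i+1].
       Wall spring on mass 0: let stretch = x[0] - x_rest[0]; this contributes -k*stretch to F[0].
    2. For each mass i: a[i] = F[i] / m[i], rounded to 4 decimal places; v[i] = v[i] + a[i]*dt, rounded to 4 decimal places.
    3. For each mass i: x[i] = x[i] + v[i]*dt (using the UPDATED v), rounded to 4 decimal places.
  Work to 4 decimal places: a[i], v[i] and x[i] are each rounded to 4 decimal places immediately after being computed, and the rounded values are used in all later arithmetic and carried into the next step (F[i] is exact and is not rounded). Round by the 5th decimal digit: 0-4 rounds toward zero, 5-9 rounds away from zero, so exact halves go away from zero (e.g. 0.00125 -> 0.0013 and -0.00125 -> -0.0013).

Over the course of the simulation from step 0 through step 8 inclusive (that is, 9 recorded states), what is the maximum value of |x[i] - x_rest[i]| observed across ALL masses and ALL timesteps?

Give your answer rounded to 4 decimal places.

Step 0: x=[6.0000 6.0000 10.0000] v=[0.0000 0.0000 0.0000]
Step 1: x=[5.0400 6.6400 10.0000] v=[-4.8000 3.2000 0.0000]
Step 2: x=[3.5296 7.5616 10.1024] v=[-7.5520 4.6080 0.5120]
Step 3: x=[2.0996 8.2446 10.4383] v=[-7.1501 3.4150 1.6794]
Step 4: x=[1.3168 8.2954 11.0632] v=[-3.9138 0.2540 3.1244]
Step 5: x=[1.4399 7.6725 11.8852] v=[0.6156 -3.1146 4.1102]
Step 6: x=[2.3299 6.7264 12.6732] v=[4.4498 -4.7305 3.9400]
Step 7: x=[3.5505 6.0283 13.1497] v=[6.1031 -3.4903 2.3826]
Step 8: x=[4.5995 6.0732 13.1268] v=[5.2449 0.2246 -0.1145]
Max displacement = 2.6832

Answer: 2.6832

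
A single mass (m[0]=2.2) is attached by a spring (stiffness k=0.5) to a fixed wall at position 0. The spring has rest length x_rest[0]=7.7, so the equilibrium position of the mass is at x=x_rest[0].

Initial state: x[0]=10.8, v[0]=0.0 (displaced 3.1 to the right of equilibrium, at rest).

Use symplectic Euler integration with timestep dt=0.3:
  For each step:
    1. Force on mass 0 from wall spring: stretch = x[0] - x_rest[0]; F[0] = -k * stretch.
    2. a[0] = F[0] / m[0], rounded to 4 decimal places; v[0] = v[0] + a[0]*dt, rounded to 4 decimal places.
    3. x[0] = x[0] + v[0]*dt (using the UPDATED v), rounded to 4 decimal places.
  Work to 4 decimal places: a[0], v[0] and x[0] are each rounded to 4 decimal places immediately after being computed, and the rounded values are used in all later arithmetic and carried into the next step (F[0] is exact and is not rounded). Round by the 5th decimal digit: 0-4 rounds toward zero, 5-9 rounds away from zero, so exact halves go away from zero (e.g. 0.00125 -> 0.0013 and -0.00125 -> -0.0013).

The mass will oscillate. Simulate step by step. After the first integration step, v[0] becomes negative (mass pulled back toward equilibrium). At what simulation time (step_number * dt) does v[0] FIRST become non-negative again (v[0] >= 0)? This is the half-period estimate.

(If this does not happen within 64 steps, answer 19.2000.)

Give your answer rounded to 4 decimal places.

Answer: 6.6000

Derivation:
Step 0: x=[10.8000] v=[0.0000]
Step 1: x=[10.7366] v=[-0.2114]
Step 2: x=[10.6111] v=[-0.4184]
Step 3: x=[10.4260] v=[-0.6169]
Step 4: x=[10.1852] v=[-0.8028]
Step 5: x=[9.8935] v=[-0.9722]
Step 6: x=[9.5570] v=[-1.1218]
Step 7: x=[9.1825] v=[-1.2484]
Step 8: x=[8.7777] v=[-1.3495]
Step 9: x=[8.3508] v=[-1.4230]
Step 10: x=[7.9106] v=[-1.4674]
Step 11: x=[7.4661] v=[-1.4818]
Step 12: x=[7.0264] v=[-1.4658]
Step 13: x=[6.6004] v=[-1.4199]
Step 14: x=[6.1969] v=[-1.3449]
Step 15: x=[5.8242] v=[-1.2424]
Step 16: x=[5.4899] v=[-1.1145]
Step 17: x=[5.2008] v=[-0.9638]
Step 18: x=[4.9628] v=[-0.7934]
Step 19: x=[4.7808] v=[-0.6068]
Step 20: x=[4.6585] v=[-0.4078]
Step 21: x=[4.5984] v=[-0.2004]
Step 22: x=[4.6017] v=[0.0111]
First v>=0 after going negative at step 22, time=6.6000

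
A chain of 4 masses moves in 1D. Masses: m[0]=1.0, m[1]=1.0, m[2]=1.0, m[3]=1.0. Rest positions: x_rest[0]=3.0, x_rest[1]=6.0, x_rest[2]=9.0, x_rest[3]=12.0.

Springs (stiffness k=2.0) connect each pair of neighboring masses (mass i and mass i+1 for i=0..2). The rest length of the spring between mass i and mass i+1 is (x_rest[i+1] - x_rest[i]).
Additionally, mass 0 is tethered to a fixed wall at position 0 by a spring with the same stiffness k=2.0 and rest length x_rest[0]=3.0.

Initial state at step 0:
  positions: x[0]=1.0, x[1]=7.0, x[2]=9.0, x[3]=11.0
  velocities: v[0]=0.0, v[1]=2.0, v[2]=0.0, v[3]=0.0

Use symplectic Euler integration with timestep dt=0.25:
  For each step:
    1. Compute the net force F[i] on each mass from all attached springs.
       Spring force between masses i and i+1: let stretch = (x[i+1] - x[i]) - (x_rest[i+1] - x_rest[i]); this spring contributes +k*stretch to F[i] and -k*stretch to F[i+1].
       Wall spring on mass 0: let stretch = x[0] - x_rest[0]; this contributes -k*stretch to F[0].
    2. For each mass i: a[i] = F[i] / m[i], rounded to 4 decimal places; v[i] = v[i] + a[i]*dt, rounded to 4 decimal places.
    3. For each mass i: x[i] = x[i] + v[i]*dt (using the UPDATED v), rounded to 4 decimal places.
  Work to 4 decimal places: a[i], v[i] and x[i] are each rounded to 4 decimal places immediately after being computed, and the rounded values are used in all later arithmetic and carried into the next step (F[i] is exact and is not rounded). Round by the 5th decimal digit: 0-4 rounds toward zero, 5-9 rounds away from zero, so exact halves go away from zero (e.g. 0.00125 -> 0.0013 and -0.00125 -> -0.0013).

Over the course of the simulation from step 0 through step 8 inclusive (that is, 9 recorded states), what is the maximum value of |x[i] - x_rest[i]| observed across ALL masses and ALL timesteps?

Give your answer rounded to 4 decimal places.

Step 0: x=[1.0000 7.0000 9.0000 11.0000] v=[0.0000 2.0000 0.0000 0.0000]
Step 1: x=[1.6250 7.0000 9.0000 11.1250] v=[2.5000 0.0000 0.0000 0.5000]
Step 2: x=[2.7188 6.5781 9.0156 11.3594] v=[4.3750 -1.6875 0.0625 0.9375]
Step 3: x=[3.9551 5.9785 9.0195 11.6758] v=[4.9453 -2.3984 0.0157 1.2656]
Step 4: x=[4.9500 5.5061 8.9753 12.0352] v=[3.9795 -1.8896 -0.1767 1.4375]
Step 5: x=[5.3957 5.3978 8.8800 12.3871] v=[1.7826 -0.4331 -0.3814 1.4076]
Step 6: x=[5.1672 5.7246 8.7878 12.6756] v=[-0.9142 1.3070 -0.3690 1.1541]
Step 7: x=[4.3624 6.3646 8.7986 12.8532] v=[-3.2191 2.5599 0.0433 0.7102]
Step 8: x=[3.2626 7.0586 9.0120 12.8989] v=[-4.3992 2.7758 0.8536 0.1829]
Max displacement = 2.3957

Answer: 2.3957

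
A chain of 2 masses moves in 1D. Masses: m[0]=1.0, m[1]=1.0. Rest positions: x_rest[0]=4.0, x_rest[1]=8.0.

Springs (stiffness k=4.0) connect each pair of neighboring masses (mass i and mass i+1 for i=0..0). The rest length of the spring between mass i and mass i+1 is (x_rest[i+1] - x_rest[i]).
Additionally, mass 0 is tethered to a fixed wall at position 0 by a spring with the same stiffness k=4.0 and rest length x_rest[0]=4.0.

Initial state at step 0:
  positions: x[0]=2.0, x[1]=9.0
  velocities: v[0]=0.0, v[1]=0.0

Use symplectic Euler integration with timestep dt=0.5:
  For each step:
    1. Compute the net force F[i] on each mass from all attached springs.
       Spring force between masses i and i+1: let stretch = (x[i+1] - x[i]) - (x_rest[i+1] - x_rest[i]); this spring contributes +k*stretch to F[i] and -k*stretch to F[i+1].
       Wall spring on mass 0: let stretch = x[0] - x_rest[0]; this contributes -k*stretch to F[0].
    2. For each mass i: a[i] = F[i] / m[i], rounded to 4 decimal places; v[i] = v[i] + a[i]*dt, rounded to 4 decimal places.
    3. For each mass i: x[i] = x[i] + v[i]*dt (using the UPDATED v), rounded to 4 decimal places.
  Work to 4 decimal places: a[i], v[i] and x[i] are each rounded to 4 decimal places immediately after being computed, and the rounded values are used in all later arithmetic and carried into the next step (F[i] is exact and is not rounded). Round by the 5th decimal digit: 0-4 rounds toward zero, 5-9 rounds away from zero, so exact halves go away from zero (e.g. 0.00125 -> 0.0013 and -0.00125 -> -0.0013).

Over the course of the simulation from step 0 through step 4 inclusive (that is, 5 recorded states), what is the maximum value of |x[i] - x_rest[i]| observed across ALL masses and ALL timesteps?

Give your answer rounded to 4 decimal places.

Step 0: x=[2.0000 9.0000] v=[0.0000 0.0000]
Step 1: x=[7.0000 6.0000] v=[10.0000 -6.0000]
Step 2: x=[4.0000 8.0000] v=[-6.0000 4.0000]
Step 3: x=[1.0000 10.0000] v=[-6.0000 4.0000]
Step 4: x=[6.0000 7.0000] v=[10.0000 -6.0000]
Max displacement = 3.0000

Answer: 3.0000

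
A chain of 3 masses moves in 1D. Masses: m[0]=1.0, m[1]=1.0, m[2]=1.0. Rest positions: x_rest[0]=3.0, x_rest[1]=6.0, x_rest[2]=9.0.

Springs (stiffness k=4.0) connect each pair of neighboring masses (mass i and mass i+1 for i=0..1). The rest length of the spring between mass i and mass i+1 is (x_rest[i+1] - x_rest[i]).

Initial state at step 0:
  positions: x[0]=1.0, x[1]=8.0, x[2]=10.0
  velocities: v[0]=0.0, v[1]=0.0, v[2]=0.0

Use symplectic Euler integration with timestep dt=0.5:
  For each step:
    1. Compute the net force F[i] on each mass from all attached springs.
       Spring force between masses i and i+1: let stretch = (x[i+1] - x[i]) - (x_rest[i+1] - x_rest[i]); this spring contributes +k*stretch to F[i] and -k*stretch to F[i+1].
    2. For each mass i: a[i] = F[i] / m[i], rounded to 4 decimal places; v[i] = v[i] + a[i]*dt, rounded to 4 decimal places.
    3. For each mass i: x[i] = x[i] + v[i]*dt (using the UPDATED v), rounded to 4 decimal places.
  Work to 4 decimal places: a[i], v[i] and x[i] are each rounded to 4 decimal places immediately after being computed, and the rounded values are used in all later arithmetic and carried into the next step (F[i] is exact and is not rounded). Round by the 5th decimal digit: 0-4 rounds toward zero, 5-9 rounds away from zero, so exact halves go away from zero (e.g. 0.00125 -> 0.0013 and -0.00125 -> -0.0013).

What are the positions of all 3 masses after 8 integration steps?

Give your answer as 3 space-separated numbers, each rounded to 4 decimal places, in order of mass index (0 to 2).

Step 0: x=[1.0000 8.0000 10.0000] v=[0.0000 0.0000 0.0000]
Step 1: x=[5.0000 3.0000 11.0000] v=[8.0000 -10.0000 2.0000]
Step 2: x=[4.0000 8.0000 7.0000] v=[-2.0000 10.0000 -8.0000]
Step 3: x=[4.0000 8.0000 7.0000] v=[0.0000 0.0000 0.0000]
Step 4: x=[5.0000 3.0000 11.0000] v=[2.0000 -10.0000 8.0000]
Step 5: x=[1.0000 8.0000 10.0000] v=[-8.0000 10.0000 -2.0000]
Step 6: x=[1.0000 8.0000 10.0000] v=[0.0000 0.0000 0.0000]
Step 7: x=[5.0000 3.0000 11.0000] v=[8.0000 -10.0000 2.0000]
Step 8: x=[4.0000 8.0000 7.0000] v=[-2.0000 10.0000 -8.0000]

Answer: 4.0000 8.0000 7.0000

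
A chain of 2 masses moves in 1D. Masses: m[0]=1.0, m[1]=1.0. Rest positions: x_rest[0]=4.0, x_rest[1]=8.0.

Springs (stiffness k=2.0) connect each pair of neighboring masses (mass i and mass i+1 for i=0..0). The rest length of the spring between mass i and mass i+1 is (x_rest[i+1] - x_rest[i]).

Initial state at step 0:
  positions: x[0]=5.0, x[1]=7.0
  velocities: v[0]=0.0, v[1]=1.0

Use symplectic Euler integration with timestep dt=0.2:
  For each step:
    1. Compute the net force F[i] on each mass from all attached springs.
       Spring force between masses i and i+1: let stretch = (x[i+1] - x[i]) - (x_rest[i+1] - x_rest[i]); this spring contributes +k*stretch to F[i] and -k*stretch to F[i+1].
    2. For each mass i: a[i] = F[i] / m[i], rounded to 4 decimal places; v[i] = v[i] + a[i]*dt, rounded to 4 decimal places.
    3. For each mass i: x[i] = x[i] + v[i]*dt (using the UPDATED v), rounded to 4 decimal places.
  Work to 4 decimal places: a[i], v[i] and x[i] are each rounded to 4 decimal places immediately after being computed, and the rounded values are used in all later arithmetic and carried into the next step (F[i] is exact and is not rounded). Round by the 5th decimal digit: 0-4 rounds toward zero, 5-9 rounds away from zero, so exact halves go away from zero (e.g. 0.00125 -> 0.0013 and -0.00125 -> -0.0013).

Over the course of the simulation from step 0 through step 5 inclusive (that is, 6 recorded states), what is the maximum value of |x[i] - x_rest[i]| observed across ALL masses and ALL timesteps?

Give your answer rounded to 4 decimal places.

Step 0: x=[5.0000 7.0000] v=[0.0000 1.0000]
Step 1: x=[4.8400 7.3600] v=[-0.8000 1.8000]
Step 2: x=[4.5616 7.8384] v=[-1.3920 2.3920]
Step 3: x=[4.2253 8.3747] v=[-1.6813 2.6813]
Step 4: x=[3.9010 8.8990] v=[-1.6215 2.6215]
Step 5: x=[3.6565 9.3435] v=[-1.2223 2.2223]
Max displacement = 1.3435

Answer: 1.3435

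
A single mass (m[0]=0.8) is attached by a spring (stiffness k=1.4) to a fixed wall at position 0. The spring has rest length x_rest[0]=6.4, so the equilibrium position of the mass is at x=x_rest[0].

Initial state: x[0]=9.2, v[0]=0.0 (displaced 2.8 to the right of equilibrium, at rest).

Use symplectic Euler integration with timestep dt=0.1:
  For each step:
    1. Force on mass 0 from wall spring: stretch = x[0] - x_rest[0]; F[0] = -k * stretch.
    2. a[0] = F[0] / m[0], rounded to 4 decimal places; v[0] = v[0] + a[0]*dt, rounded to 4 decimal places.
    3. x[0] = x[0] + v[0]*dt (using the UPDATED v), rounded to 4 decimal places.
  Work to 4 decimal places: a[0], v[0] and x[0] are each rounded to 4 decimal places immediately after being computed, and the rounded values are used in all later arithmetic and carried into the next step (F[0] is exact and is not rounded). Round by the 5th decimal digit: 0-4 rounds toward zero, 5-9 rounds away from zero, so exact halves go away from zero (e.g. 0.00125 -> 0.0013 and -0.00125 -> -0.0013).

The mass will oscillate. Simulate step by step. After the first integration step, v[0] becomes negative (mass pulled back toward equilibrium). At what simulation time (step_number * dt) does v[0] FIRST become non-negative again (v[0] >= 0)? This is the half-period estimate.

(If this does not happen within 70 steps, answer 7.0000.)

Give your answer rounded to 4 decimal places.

Step 0: x=[9.2000] v=[0.0000]
Step 1: x=[9.1510] v=[-0.4900]
Step 2: x=[9.0539] v=[-0.9714]
Step 3: x=[8.9103] v=[-1.4358]
Step 4: x=[8.7228] v=[-1.8751]
Step 5: x=[8.4946] v=[-2.2816]
Step 6: x=[8.2298] v=[-2.6482]
Step 7: x=[7.9330] v=[-2.9684]
Step 8: x=[7.6093] v=[-3.2367]
Step 9: x=[7.2645] v=[-3.4483]
Step 10: x=[6.9045] v=[-3.5996]
Step 11: x=[6.5357] v=[-3.6879]
Step 12: x=[6.1645] v=[-3.7117]
Step 13: x=[5.7975] v=[-3.6705]
Step 14: x=[5.4410] v=[-3.5651]
Step 15: x=[5.1013] v=[-3.3973]
Step 16: x=[4.7843] v=[-3.1700]
Step 17: x=[4.4956] v=[-2.8873]
Step 18: x=[4.2402] v=[-2.5540]
Step 19: x=[4.0226] v=[-2.1760]
Step 20: x=[3.8466] v=[-1.7600]
Step 21: x=[3.7153] v=[-1.3132]
Step 22: x=[3.6310] v=[-0.8434]
Step 23: x=[3.5951] v=[-0.3588]
Step 24: x=[3.6083] v=[0.1321]
First v>=0 after going negative at step 24, time=2.4000

Answer: 2.4000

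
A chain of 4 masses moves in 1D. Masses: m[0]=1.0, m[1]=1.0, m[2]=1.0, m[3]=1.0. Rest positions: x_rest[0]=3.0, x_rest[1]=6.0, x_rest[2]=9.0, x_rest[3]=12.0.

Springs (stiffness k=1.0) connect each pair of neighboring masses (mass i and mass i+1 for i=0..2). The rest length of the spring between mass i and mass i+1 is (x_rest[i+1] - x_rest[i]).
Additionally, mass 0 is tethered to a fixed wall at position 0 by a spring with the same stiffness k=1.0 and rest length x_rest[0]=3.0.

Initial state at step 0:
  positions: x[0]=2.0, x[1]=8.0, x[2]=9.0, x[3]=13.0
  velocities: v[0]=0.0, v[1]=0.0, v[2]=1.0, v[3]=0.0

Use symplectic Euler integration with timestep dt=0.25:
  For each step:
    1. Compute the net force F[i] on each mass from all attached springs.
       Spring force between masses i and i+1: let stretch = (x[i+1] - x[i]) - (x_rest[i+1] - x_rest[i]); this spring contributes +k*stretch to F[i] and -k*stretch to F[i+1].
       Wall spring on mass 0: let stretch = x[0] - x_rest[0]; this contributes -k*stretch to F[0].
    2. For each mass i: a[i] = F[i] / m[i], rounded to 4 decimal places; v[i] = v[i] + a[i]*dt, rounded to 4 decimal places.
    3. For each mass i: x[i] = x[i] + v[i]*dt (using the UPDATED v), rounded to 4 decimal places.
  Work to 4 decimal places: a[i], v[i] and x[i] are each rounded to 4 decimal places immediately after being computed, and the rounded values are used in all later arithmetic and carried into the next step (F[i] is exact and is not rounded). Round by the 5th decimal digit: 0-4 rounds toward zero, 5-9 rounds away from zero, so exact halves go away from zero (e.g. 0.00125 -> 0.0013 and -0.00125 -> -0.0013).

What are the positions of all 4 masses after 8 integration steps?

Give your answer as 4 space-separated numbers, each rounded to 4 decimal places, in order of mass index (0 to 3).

Answer: 4.3631 6.0005 10.4045 13.3636

Derivation:
Step 0: x=[2.0000 8.0000 9.0000 13.0000] v=[0.0000 0.0000 1.0000 0.0000]
Step 1: x=[2.2500 7.6875 9.4375 12.9375] v=[1.0000 -1.2500 1.7500 -0.2500]
Step 2: x=[2.6992 7.1445 9.9844 12.8438] v=[1.7969 -2.1719 2.1875 -0.3750]
Step 3: x=[3.2576 6.5012 10.5325 12.7588] v=[2.2334 -2.5733 2.1924 -0.3399]
Step 4: x=[3.8151 5.9071 10.9678 12.7222] v=[2.2299 -2.3764 1.7412 -0.1465]
Step 5: x=[4.2649 5.4986 11.1965 12.7634] v=[1.7991 -1.6342 0.9146 0.1649]
Step 6: x=[4.5252 5.3691 11.1670 12.8942] v=[1.0413 -0.5182 -0.1182 0.5232]
Step 7: x=[4.5555 5.5492 10.8830 13.1046] v=[0.1210 0.7203 -1.1359 0.8414]
Step 8: x=[4.3631 6.0005 10.4045 13.3636] v=[-0.7695 1.8053 -1.9140 1.0360]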